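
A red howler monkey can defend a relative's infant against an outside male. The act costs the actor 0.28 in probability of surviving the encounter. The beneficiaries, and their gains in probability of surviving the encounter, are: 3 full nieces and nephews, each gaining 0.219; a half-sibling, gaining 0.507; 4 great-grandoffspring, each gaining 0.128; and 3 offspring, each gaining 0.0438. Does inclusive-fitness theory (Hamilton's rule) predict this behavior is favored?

Yes

Hamilton's rule: the trait is favored when the sum of r·B over every recipient exceeds the actor's cost C.
r to a full niece or nephew = 0.25 (full aunt/uncle↔niece/nephew: two paths of length 3 through the shared grandparent pair: r = 2·(1/2)^3 = 1/4).
r to a half-sibling = 1/4 (half-sibs share one parent — one path of length 2: r = (1/2)^2 = 1/4).
r to a great-grandoffspring = 1/8 (three parent–offspring links: r = (1/2)^3 = 1/8).
r to an offspring = 0.5 (one parent–offspring link: r = (1/2)^1 = 1/2).
Summing one r·B term per recipient: 3·0.25·0.219 + 1·0.25·0.507 + 4·0.125·0.128 + 3·0.5·0.0438 = 0.4207.
0.4207 > 0.28: the indirect benefit exceeds the cost.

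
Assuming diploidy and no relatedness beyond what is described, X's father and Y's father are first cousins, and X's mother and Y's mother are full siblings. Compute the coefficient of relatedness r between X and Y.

0.15625

Relatedness sums over independent paths through distinct common ancestors.
X and Y are related in two ways: second cousins through their fathers (r = 1/32) and first cousins through their mothers (r = 1/8).
r = 1/32 + 1/8 = 0.15625.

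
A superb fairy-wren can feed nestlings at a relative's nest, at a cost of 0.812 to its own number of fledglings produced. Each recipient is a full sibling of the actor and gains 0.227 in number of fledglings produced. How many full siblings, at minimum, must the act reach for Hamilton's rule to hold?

8

r to a full sibling = 1/2 (full sibs share both parents — two paths of length 2: r = 2·(1/2)^2 = 1/2).
Hamilton's rule: n·r·B > C  ⇒  n > C/(r·B) = 0.812/(0.5·0.227) = 7.154.
The smallest integer exceeding 7.154 is 8.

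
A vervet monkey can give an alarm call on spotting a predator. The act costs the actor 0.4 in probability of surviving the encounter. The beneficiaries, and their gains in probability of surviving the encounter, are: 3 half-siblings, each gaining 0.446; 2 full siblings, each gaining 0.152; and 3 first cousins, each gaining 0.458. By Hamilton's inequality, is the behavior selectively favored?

Hamilton's rule: the trait is favored when the sum of r·B over every recipient exceeds the actor's cost C.
r to a half-sibling = 1/4 (half-sibs share one parent — one path of length 2: r = (1/2)^2 = 1/4).
r to a full sibling = 0.5 (full sibs share both parents — two paths of length 2: r = 2·(1/2)^2 = 1/2).
r to a first cousin = 0.125 (first cousins share one grandparent pair — two paths of length 4: r = 2·(1/2)^4 = 1/8).
Summing one r·B term per recipient: 3·0.25·0.446 + 2·0.5·0.152 + 3·0.125·0.458 = 0.65825.
0.65825 > 0.4: the indirect benefit exceeds the cost.

Yes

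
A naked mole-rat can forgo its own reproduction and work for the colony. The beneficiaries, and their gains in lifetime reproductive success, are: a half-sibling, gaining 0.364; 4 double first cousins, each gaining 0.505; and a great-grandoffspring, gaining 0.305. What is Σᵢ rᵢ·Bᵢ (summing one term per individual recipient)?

0.634125

r to a half-sibling = 0.25 (half-sibs share one parent — one path of length 2: r = (1/2)^2 = 1/4).
r to a double first cousin = 1/4 (double first cousins share both grandparent pairs — four paths of length 4: r = 4·(1/2)^4 = 1/4).
r to a great-grandoffspring = 1/8 (three parent–offspring links: r = (1/2)^3 = 1/8).
Summing one r·B term per recipient: 1·0.25·0.364 + 4·0.25·0.505 + 1·0.125·0.305 = 0.634125.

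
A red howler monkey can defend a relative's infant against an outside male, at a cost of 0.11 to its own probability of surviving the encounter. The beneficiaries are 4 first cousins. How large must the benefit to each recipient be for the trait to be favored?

0.22

r to a first cousin = 0.125 (first cousins share one grandparent pair — two paths of length 4: r = 2·(1/2)^4 = 1/8).
Hamilton's rule with n recipients of equal r: n·r·B > C, so B > C/(n·r) = 0.11/(4·0.125) = 0.22.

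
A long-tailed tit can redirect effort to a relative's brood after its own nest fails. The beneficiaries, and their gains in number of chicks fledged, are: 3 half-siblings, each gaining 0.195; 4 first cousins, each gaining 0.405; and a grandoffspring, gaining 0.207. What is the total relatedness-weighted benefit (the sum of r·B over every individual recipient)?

0.4005

r to a half-sibling = 0.25 (half-sibs share one parent — one path of length 2: r = (1/2)^2 = 1/4).
r to a first cousin = 0.125 (first cousins share one grandparent pair — two paths of length 4: r = 2·(1/2)^4 = 1/8).
r to a grandoffspring = 0.25 (two parent–offspring links: r = (1/2)^2 = 1/4).
Summing one r·B term per recipient: 3·0.25·0.195 + 4·0.125·0.405 + 1·0.25·0.207 = 0.4005.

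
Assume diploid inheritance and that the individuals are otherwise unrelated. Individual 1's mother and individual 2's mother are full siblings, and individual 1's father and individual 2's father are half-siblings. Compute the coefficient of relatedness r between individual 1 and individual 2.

0.1875

Independent pedigree routes through distinct common ancestors add.
Individual 1 and individual 2 are related in two ways: first cousins through their mothers (r = 1/8) and half first cousins through their fathers (r = 1/16).
r = 1/8 + 1/16 = 0.1875.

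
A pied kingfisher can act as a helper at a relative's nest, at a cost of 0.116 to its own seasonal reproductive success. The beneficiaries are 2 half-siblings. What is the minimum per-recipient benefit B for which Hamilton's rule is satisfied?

r to a half-sibling = 0.25 (half-sibs share one parent — one path of length 2: r = (1/2)^2 = 1/4).
Hamilton's rule with n recipients of equal r: n·r·B > C, so B > C/(n·r) = 0.116/(2·0.25) = 0.232.

0.232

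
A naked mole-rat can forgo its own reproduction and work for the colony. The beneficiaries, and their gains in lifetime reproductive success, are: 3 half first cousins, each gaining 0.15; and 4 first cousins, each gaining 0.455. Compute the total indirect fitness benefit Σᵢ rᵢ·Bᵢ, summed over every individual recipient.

r to a half first cousin = 1/16 (half first cousins share one grandparent — one path of length 4: r = (1/2)^4 = 1/16).
r to a first cousin = 0.125 (first cousins share one grandparent pair — two paths of length 4: r = 2·(1/2)^4 = 1/8).
Summing one r·B term per recipient: 3·0.0625·0.15 + 4·0.125·0.455 = 0.255625.

0.255625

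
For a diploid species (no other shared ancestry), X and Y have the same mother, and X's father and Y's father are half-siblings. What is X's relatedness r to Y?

Wright's path rule: contributions from independent ancestry routes add.
X and Y are related in two ways: half-sibs through their shared mother (r = 1/4) and half first cousins through their fathers (r = 1/16).
r = 1/4 + 1/16 = 0.3125.

0.3125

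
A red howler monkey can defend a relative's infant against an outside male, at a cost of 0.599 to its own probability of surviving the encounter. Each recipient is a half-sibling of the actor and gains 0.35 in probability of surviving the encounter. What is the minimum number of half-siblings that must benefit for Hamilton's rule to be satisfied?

7

r to a half-sibling = 0.25 (half-sibs share one parent — one path of length 2: r = (1/2)^2 = 1/4).
Hamilton's rule: n·r·B > C  ⇒  n > C/(r·B) = 0.599/(0.25·0.35) = 6.846.
The smallest integer exceeding 6.846 is 7.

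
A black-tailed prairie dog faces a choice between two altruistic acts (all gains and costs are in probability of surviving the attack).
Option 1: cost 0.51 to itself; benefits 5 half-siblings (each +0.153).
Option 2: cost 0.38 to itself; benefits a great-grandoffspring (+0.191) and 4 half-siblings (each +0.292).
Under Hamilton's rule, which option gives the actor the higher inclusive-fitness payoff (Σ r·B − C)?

Option 2

Option 1: r to a half-sibling = 0.25.
Option 1: Σ r·B − C = (5·0.25·0.153) − 0.51 = -0.31875.
Option 2: r to a great-grandoffspring = 0.125.
Option 2: r to a half-sibling = 0.25.
Option 2: Σ r·B − C = (1·0.125·0.191 + 4·0.25·0.292) − 0.38 = -0.064125.
Option 2 has the higher net inclusive-fitness payoff.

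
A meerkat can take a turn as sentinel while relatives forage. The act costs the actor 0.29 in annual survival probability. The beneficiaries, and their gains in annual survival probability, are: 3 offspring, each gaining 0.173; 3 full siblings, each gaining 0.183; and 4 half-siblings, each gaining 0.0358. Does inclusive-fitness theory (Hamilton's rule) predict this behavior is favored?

Hamilton's rule: the trait is favored when the sum of r·B over every recipient exceeds the actor's cost C.
r to an offspring = 1/2 (one parent–offspring link: r = (1/2)^1 = 1/2).
r to a full sibling = 1/2 (full sibs share both parents — two paths of length 2: r = 2·(1/2)^2 = 1/2).
r to a half-sibling = 1/4 (half-sibs share one parent — one path of length 2: r = (1/2)^2 = 1/4).
Summing one r·B term per recipient: 3·0.5·0.173 + 3·0.5·0.183 + 4·0.25·0.0358 = 0.5698.
0.5698 > 0.29: the indirect benefit exceeds the cost.

Yes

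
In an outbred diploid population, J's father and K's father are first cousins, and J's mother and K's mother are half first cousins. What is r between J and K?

With two independent routes of shared ancestry, r is the sum of the two contributions.
J and K are related in two ways: second cousins through their fathers (r = 1/32) and half second cousins through their mothers (r = 1/64).
r = 1/32 + 1/64 = 3/64 = 0.046875.

0.046875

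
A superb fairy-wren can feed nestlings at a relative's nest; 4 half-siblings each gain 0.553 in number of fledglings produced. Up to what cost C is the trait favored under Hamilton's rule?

0.553

r to a half-sibling = 1/4 (half-sibs share one parent — one path of length 2: r = (1/2)^2 = 1/4).
Hamilton's rule: n·r·B > C, so the trait is favored while C < n·r·B = 4·0.25·0.553 = 0.553.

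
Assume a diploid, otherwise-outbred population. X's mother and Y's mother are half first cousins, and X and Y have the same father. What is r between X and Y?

With two independent routes of shared ancestry, r is the sum of the two contributions.
X and Y are related in two ways: half second cousins through their mothers (r = 1/64) and half-sibs through their shared father (r = 1/4).
r = 1/64 + 1/4 = 17/64 = 0.265625.

0.265625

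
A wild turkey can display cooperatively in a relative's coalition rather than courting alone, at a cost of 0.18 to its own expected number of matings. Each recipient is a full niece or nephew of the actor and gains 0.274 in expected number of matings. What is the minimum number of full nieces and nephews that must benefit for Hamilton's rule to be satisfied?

3

r to a full niece or nephew = 1/4 (full aunt/uncle↔niece/nephew: two paths of length 3 through the shared grandparent pair: r = 2·(1/2)^3 = 1/4).
Hamilton's rule: n·r·B > C  ⇒  n > C/(r·B) = 0.18/(0.25·0.274) = 2.628.
The smallest integer exceeding 2.628 is 3.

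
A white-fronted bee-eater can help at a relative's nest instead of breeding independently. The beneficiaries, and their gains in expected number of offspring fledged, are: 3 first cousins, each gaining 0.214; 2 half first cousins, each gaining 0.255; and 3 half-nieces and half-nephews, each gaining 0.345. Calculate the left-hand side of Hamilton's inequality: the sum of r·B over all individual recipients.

r to a first cousin = 1/8 (first cousins share one grandparent pair — two paths of length 4: r = 2·(1/2)^4 = 1/8).
r to a half first cousin = 1/16 (half first cousins share one grandparent — one path of length 4: r = (1/2)^4 = 1/16).
r to a half-niece or half-nephew = 1/8 (half-aunt/uncle↔niece/nephew: one path of length 3: r = (1/2)^3 = 1/8).
Summing one r·B term per recipient: 3·0.125·0.214 + 2·0.0625·0.255 + 3·0.125·0.345 = 0.2415.

0.2415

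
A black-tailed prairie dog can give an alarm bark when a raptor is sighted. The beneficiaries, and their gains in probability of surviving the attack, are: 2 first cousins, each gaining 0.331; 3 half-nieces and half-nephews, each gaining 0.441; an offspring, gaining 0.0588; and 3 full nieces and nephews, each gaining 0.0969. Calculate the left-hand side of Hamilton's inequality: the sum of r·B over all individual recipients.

r to a first cousin = 0.125 (first cousins share one grandparent pair — two paths of length 4: r = 2·(1/2)^4 = 1/8).
r to a half-niece or half-nephew = 0.125 (half-aunt/uncle↔niece/nephew: one path of length 3: r = (1/2)^3 = 1/8).
r to an offspring = 0.5 (one parent–offspring link: r = (1/2)^1 = 1/2).
r to a full niece or nephew = 0.25 (full aunt/uncle↔niece/nephew: two paths of length 3 through the shared grandparent pair: r = 2·(1/2)^3 = 1/4).
Summing one r·B term per recipient: 2·0.125·0.331 + 3·0.125·0.441 + 1·0.5·0.0588 + 3·0.25·0.0969 = 0.3502.

0.3502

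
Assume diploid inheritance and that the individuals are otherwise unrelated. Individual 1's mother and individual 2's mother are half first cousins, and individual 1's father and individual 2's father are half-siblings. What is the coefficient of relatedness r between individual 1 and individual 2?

Wright's path rule: contributions from independent ancestry routes add.
Individual 1 and individual 2 are related in two ways: half second cousins through their mothers (r = 1/64) and half first cousins through their fathers (r = 1/16).
r = 1/64 + 1/16 = 0.078125.

0.078125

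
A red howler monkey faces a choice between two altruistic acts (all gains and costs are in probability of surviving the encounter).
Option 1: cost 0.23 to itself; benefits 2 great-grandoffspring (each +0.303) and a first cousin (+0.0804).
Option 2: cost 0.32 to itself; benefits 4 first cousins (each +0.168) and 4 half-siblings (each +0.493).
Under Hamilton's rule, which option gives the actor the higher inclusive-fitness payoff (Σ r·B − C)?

Option 2

Option 1: r to a great-grandoffspring = 0.125.
Option 1: r to a first cousin = 0.125.
Option 1: Σ r·B − C = (2·0.125·0.303 + 1·0.125·0.0804) − 0.23 = -0.1442.
Option 2: r to a first cousin = 0.125.
Option 2: r to a half-sibling = 0.25.
Option 2: Σ r·B − C = (4·0.125·0.168 + 4·0.25·0.493) − 0.32 = 0.257.
Option 2 has the higher net inclusive-fitness payoff.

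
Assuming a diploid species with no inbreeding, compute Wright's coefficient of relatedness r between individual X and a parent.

0.5

One parent–offspring link: r = (1/2)^1 = 1/2.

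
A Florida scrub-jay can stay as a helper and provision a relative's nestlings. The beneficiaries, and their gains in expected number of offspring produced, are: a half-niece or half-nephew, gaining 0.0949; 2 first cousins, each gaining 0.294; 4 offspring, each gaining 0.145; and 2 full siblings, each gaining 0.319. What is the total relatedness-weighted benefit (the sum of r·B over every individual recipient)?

r to a half-niece or half-nephew = 0.125 (half-aunt/uncle↔niece/nephew: one path of length 3: r = (1/2)^3 = 1/8).
r to a first cousin = 1/8 (first cousins share one grandparent pair — two paths of length 4: r = 2·(1/2)^4 = 1/8).
r to an offspring = 1/2 (one parent–offspring link: r = (1/2)^1 = 1/2).
r to a full sibling = 0.5 (full sibs share both parents — two paths of length 2: r = 2·(1/2)^2 = 1/2).
Summing one r·B term per recipient: 1·0.125·0.0949 + 2·0.125·0.294 + 4·0.5·0.145 + 2·0.5·0.319 = 0.6943625.

0.6943625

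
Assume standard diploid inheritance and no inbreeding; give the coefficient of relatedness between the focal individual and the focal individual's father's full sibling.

0.25

Each parent–offspring link contributes a factor of 1/2, and independent paths through distinct common ancestors add.
Full aunt/uncle↔niece/nephew: two paths of length 3 through the shared grandparent pair: r = 2·(1/2)^3 = 1/4.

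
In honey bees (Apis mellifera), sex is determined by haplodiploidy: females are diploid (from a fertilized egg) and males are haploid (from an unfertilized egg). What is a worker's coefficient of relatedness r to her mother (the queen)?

One meiotic link between diploid queen and diploid daughter: r = 1/2.

0.5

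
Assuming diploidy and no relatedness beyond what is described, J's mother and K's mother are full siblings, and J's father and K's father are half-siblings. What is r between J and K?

0.1875

Wright's path rule: contributions from independent ancestry routes add.
J and K are related in two ways: first cousins through their mothers (r = 1/8) and half first cousins through their fathers (r = 1/16).
r = 1/8 + 1/16 = 3/16 = 0.1875.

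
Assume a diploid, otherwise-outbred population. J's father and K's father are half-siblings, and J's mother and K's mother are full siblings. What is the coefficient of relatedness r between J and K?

With two independent routes of shared ancestry, r is the sum of the two contributions.
J and K are related in two ways: half first cousins through their fathers (r = 1/16) and first cousins through their mothers (r = 1/8).
r = 1/16 + 1/8 = 3/16 = 0.1875.

0.1875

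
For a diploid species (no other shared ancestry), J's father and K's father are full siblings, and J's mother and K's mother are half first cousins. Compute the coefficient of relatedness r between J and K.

Independent pedigree routes through distinct common ancestors add.
J and K are related in two ways: first cousins through their fathers (r = 1/8) and half second cousins through their mothers (r = 1/64).
r = 1/8 + 1/64 = 9/64 = 0.140625.

0.140625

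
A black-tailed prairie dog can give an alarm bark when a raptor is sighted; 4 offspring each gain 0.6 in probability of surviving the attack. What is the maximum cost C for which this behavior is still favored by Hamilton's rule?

r to an offspring = 0.5 (one parent–offspring link: r = (1/2)^1 = 1/2).
Hamilton's rule: n·r·B > C, so the trait is favored while C < n·r·B = 4·0.5·0.6 = 1.2.

1.2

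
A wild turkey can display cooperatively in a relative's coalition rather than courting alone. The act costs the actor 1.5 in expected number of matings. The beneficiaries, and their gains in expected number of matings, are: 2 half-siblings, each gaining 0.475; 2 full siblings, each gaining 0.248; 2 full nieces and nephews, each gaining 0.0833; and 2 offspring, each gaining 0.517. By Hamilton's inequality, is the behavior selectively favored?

No

Hamilton's rule: the trait is favored when the sum of r·B over every recipient exceeds the actor's cost C.
r to a half-sibling = 1/4 (half-sibs share one parent — one path of length 2: r = (1/2)^2 = 1/4).
r to a full sibling = 0.5 (full sibs share both parents — two paths of length 2: r = 2·(1/2)^2 = 1/2).
r to a full niece or nephew = 0.25 (full aunt/uncle↔niece/nephew: two paths of length 3 through the shared grandparent pair: r = 2·(1/2)^3 = 1/4).
r to an offspring = 1/2 (one parent–offspring link: r = (1/2)^1 = 1/2).
Summing one r·B term per recipient: 2·0.25·0.475 + 2·0.5·0.248 + 2·0.25·0.0833 + 2·0.5·0.517 = 1.04415.
1.04415 < 1.5: the indirect benefit is less than the cost.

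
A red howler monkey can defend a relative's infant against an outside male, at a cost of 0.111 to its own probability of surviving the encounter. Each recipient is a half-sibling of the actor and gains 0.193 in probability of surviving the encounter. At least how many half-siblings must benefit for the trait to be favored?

3

r to a half-sibling = 0.25 (half-sibs share one parent — one path of length 2: r = (1/2)^2 = 1/4).
Hamilton's rule: n·r·B > C  ⇒  n > C/(r·B) = 0.111/(0.25·0.193) = 2.301.
The smallest integer exceeding 2.301 is 3.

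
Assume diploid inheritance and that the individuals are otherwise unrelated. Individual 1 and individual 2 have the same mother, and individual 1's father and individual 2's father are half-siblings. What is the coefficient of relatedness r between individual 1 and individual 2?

Relatedness sums over independent paths through distinct common ancestors.
Individual 1 and individual 2 are related in two ways: half-sibs through their shared mother (r = 1/4) and half first cousins through their fathers (r = 1/16).
r = 1/4 + 1/16 = 0.3125.

0.3125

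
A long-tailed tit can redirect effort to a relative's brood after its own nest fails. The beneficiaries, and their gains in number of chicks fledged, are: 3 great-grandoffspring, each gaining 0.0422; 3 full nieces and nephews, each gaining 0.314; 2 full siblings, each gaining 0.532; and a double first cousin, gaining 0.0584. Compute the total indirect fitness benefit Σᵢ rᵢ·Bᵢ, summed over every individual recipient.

r to a great-grandoffspring = 0.125 (three parent–offspring links: r = (1/2)^3 = 1/8).
r to a full niece or nephew = 1/4 (full aunt/uncle↔niece/nephew: two paths of length 3 through the shared grandparent pair: r = 2·(1/2)^3 = 1/4).
r to a full sibling = 0.5 (full sibs share both parents — two paths of length 2: r = 2·(1/2)^2 = 1/2).
r to a double first cousin = 1/4 (double first cousins share both grandparent pairs — four paths of length 4: r = 4·(1/2)^4 = 1/4).
Summing one r·B term per recipient: 3·0.125·0.0422 + 3·0.25·0.314 + 2·0.5·0.532 + 1·0.25·0.0584 = 0.797925.

0.797925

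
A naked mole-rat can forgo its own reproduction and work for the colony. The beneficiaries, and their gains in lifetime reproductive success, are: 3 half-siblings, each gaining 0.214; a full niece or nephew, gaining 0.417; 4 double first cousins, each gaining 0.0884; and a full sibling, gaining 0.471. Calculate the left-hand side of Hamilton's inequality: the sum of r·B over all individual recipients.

r to a half-sibling = 1/4 (half-sibs share one parent — one path of length 2: r = (1/2)^2 = 1/4).
r to a full niece or nephew = 0.25 (full aunt/uncle↔niece/nephew: two paths of length 3 through the shared grandparent pair: r = 2·(1/2)^3 = 1/4).
r to a double first cousin = 1/4 (double first cousins share both grandparent pairs — four paths of length 4: r = 4·(1/2)^4 = 1/4).
r to a full sibling = 0.5 (full sibs share both parents — two paths of length 2: r = 2·(1/2)^2 = 1/2).
Summing one r·B term per recipient: 3·0.25·0.214 + 1·0.25·0.417 + 4·0.25·0.0884 + 1·0.5·0.471 = 0.58865.

0.58865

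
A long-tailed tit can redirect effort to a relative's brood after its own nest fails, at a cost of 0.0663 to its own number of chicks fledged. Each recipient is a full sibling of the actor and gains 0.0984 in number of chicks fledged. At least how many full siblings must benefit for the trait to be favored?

2

r to a full sibling = 0.5 (full sibs share both parents — two paths of length 2: r = 2·(1/2)^2 = 1/2).
Hamilton's rule: n·r·B > C  ⇒  n > C/(r·B) = 0.0663/(0.5·0.0984) = 1.348.
The smallest integer exceeding 1.348 is 2.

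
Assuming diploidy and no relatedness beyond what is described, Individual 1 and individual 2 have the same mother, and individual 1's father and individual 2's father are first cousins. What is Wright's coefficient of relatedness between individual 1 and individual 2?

With two independent routes of shared ancestry, r is the sum of the two contributions.
Individual 1 and individual 2 are related in two ways: half-sibs through their shared mother (r = 1/4) and second cousins through their fathers (r = 1/32).
r = 1/4 + 1/32 = 9/32 = 0.28125.

0.28125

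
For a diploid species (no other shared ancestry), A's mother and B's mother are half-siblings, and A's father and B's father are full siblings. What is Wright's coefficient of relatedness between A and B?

Relatedness sums over independent paths through distinct common ancestors.
A and B are related in two ways: half first cousins through their mothers (r = 1/16) and first cousins through their fathers (r = 1/8).
r = 1/16 + 1/8 = 3/16 = 0.1875.

0.1875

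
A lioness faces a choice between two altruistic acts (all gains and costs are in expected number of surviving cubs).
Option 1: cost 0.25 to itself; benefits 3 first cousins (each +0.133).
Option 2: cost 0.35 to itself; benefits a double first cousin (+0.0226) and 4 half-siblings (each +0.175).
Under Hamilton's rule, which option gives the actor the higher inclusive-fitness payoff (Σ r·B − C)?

Option 1: r to a first cousin = 0.125.
Option 1: Σ r·B − C = (3·0.125·0.133) − 0.25 = -0.200125.
Option 2: r to a double first cousin = 0.25.
Option 2: r to a half-sibling = 0.25.
Option 2: Σ r·B − C = (1·0.25·0.0226 + 4·0.25·0.175) − 0.35 = -0.16935.
Option 2 has the higher net inclusive-fitness payoff.

Option 2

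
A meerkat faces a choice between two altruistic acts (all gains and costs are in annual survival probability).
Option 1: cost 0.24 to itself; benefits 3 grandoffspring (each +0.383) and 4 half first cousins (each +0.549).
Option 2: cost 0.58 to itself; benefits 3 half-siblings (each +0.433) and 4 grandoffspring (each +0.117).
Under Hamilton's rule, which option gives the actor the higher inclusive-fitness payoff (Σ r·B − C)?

Option 1

Option 1: r to a grandoffspring = 0.25.
Option 1: r to a half first cousin = 0.0625.
Option 1: Σ r·B − C = (3·0.25·0.383 + 4·0.0625·0.549) − 0.24 = 0.1845.
Option 2: r to a half-sibling = 0.25.
Option 2: r to a grandoffspring = 0.25.
Option 2: Σ r·B − C = (3·0.25·0.433 + 4·0.25·0.117) − 0.58 = -0.13825.
Option 1 has the higher net inclusive-fitness payoff.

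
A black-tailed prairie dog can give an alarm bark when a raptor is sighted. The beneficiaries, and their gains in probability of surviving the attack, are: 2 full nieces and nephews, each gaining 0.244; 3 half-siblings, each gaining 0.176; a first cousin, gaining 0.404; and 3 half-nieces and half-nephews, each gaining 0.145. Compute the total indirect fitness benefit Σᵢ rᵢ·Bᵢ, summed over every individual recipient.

0.358875

r to a full niece or nephew = 0.25 (full aunt/uncle↔niece/nephew: two paths of length 3 through the shared grandparent pair: r = 2·(1/2)^3 = 1/4).
r to a half-sibling = 1/4 (half-sibs share one parent — one path of length 2: r = (1/2)^2 = 1/4).
r to a first cousin = 1/8 (first cousins share one grandparent pair — two paths of length 4: r = 2·(1/2)^4 = 1/8).
r to a half-niece or half-nephew = 1/8 (half-aunt/uncle↔niece/nephew: one path of length 3: r = (1/2)^3 = 1/8).
Summing one r·B term per recipient: 2·0.25·0.244 + 3·0.25·0.176 + 1·0.125·0.404 + 3·0.125·0.145 = 0.358875.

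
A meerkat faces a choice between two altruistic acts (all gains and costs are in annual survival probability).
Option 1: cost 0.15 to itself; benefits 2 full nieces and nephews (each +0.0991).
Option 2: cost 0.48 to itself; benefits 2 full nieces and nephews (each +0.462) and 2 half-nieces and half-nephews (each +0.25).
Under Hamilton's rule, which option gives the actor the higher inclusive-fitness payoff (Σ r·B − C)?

Option 1

Option 1: r to a full niece or nephew = 0.25.
Option 1: Σ r·B − C = (2·0.25·0.0991) − 0.15 = -0.10045.
Option 2: r to a full niece or nephew = 0.25.
Option 2: r to a half-niece or half-nephew = 0.125.
Option 2: Σ r·B − C = (2·0.25·0.462 + 2·0.125·0.25) − 0.48 = -0.1865.
Option 1 has the higher net inclusive-fitness payoff.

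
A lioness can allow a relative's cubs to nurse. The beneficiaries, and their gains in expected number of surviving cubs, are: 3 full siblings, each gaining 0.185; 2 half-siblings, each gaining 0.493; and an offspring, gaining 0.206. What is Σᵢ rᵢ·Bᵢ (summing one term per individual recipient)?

0.627

r to a full sibling = 1/2 (full sibs share both parents — two paths of length 2: r = 2·(1/2)^2 = 1/2).
r to a half-sibling = 0.25 (half-sibs share one parent — one path of length 2: r = (1/2)^2 = 1/4).
r to an offspring = 1/2 (one parent–offspring link: r = (1/2)^1 = 1/2).
Summing one r·B term per recipient: 3·0.5·0.185 + 2·0.25·0.493 + 1·0.5·0.206 = 0.627.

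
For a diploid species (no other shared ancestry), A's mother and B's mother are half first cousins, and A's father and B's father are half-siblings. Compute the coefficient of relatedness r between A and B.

Relatedness sums over independent paths through distinct common ancestors.
A and B are related in two ways: half second cousins through their mothers (r = 1/64) and half first cousins through their fathers (r = 1/16).
r = 1/64 + 1/16 = 5/64 = 0.078125.

0.078125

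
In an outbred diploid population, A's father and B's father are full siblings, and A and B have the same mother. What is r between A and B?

0.375

Wright's path rule: contributions from independent ancestry routes add.
A and B are related in two ways: first cousins through their fathers (r = 1/8) and half-sibs through their shared mother (r = 1/4).
r = 1/8 + 1/4 = 3/8 = 0.375.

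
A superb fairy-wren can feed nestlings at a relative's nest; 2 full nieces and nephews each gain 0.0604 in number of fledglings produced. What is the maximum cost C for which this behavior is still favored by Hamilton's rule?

r to a full niece or nephew = 1/4 (full aunt/uncle↔niece/nephew: two paths of length 3 through the shared grandparent pair: r = 2·(1/2)^3 = 1/4).
Hamilton's rule: n·r·B > C, so the trait is favored while C < n·r·B = 2·0.25·0.0604 = 0.0302.

0.0302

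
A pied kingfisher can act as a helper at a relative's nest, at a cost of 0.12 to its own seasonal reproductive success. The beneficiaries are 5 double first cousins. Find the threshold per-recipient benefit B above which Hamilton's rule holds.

r to a double first cousin = 0.25 (double first cousins share both grandparent pairs — four paths of length 4: r = 4·(1/2)^4 = 1/4).
Hamilton's rule with n recipients of equal r: n·r·B > C, so B > C/(n·r) = 0.12/(5·0.25) = 0.096.

0.096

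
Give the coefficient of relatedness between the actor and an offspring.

0.5

Each parent–offspring link contributes a factor of 1/2, and independent paths through distinct common ancestors add.
One parent–offspring link: r = (1/2)^1 = 1/2.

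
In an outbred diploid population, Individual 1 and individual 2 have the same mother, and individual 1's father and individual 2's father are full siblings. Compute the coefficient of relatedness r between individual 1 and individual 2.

Wright's path rule: contributions from independent ancestry routes add.
Individual 1 and individual 2 are related in two ways: half-sibs through their shared mother (r = 1/4) and first cousins through their fathers (r = 1/8).
r = 1/4 + 1/8 = 3/8 = 0.375.

0.375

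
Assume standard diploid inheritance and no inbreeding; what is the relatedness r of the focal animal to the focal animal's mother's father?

Each parent–offspring link contributes a factor of 1/2, and independent paths through distinct common ancestors add.
Two parent–offspring links: r = (1/2)^2 = 1/4.

0.25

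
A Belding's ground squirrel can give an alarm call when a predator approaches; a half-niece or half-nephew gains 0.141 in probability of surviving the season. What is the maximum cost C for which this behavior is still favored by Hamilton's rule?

r to a half-niece or half-nephew = 0.125 (half-aunt/uncle↔niece/nephew: one path of length 3: r = (1/2)^3 = 1/8).
Hamilton's rule: n·r·B > C, so the trait is favored while C < n·r·B = 1·0.125·0.141 = 0.017625.

0.017625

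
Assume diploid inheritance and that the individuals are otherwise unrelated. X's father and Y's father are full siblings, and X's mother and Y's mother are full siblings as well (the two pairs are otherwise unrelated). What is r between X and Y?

With two independent routes of shared ancestry, r is the sum of the two contributions.
X and Y are related in two ways: first cousins through their fathers (r = 1/8) and first cousins through their mothers (r = 1/8) — i.e. double first cousins.
r = 1/8 + 1/8 = 0.25.

0.25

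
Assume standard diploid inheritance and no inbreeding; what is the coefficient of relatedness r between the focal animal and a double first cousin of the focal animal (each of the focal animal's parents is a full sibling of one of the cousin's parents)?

Each parent–offspring link contributes a factor of 1/2, and independent paths through distinct common ancestors add.
Double first cousins share both grandparent pairs — four paths of length 4: r = 4·(1/2)^4 = 1/4.

0.25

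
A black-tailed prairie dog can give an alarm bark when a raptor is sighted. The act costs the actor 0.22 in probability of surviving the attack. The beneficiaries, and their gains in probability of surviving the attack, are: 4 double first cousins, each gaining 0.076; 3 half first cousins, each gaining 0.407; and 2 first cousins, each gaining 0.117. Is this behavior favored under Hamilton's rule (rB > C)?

Hamilton's rule: the trait is favored when the sum of r·B over every recipient exceeds the actor's cost C.
r to a double first cousin = 0.25 (double first cousins share both grandparent pairs — four paths of length 4: r = 4·(1/2)^4 = 1/4).
r to a half first cousin = 0.0625 (half first cousins share one grandparent — one path of length 4: r = (1/2)^4 = 1/16).
r to a first cousin = 0.125 (first cousins share one grandparent pair — two paths of length 4: r = 2·(1/2)^4 = 1/8).
Summing one r·B term per recipient: 4·0.25·0.076 + 3·0.0625·0.407 + 2·0.125·0.117 = 0.1815625.
0.1815625 < 0.22: the indirect benefit is less than the cost.

No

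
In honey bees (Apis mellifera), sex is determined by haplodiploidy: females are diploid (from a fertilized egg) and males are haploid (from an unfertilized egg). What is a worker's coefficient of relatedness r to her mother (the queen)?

One meiotic link between diploid queen and diploid daughter: r = 1/2.

0.5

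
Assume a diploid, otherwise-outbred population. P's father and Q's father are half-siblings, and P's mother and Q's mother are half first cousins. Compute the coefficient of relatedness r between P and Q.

With two independent routes of shared ancestry, r is the sum of the two contributions.
P and Q are related in two ways: half first cousins through their fathers (r = 1/16) and half second cousins through their mothers (r = 1/64).
r = 1/16 + 1/64 = 0.078125.

0.078125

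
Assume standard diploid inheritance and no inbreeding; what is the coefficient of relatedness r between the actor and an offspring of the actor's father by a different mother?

Each parent–offspring link contributes a factor of 1/2, and independent paths through distinct common ancestors add.
Half-sibs share one parent — one path of length 2: r = (1/2)^2 = 1/4.

0.25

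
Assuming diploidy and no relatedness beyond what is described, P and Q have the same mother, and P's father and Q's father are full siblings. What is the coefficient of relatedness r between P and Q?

0.375

With two independent routes of shared ancestry, r is the sum of the two contributions.
P and Q are related in two ways: half-sibs through their shared mother (r = 1/4) and first cousins through their fathers (r = 1/8).
r = 1/4 + 1/8 = 0.375.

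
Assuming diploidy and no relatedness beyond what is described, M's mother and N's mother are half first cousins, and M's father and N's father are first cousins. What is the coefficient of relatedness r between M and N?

0.046875

Independent pedigree routes through distinct common ancestors add.
M and N are related in two ways: half second cousins through their mothers (r = 1/64) and second cousins through their fathers (r = 1/32).
r = 1/64 + 1/32 = 3/64 = 0.046875.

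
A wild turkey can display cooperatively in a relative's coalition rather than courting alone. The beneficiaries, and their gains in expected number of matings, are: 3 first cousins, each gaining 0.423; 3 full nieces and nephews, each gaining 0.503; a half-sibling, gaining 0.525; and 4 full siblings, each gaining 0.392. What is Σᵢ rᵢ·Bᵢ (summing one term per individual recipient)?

1.451125

r to a first cousin = 1/8 (first cousins share one grandparent pair — two paths of length 4: r = 2·(1/2)^4 = 1/8).
r to a full niece or nephew = 1/4 (full aunt/uncle↔niece/nephew: two paths of length 3 through the shared grandparent pair: r = 2·(1/2)^3 = 1/4).
r to a half-sibling = 0.25 (half-sibs share one parent — one path of length 2: r = (1/2)^2 = 1/4).
r to a full sibling = 0.5 (full sibs share both parents — two paths of length 2: r = 2·(1/2)^2 = 1/2).
Summing one r·B term per recipient: 3·0.125·0.423 + 3·0.25·0.503 + 1·0.25·0.525 + 4·0.5·0.392 = 1.451125.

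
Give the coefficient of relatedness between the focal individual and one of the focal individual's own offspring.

0.5

Each parent–offspring link contributes a factor of 1/2, and independent paths through distinct common ancestors add.
One parent–offspring link: r = (1/2)^1 = 1/2.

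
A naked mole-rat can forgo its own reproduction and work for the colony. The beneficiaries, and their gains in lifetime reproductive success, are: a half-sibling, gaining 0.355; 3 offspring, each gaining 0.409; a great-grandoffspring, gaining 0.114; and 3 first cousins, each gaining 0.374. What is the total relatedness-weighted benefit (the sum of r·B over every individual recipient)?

0.85675

r to a half-sibling = 1/4 (half-sibs share one parent — one path of length 2: r = (1/2)^2 = 1/4).
r to an offspring = 1/2 (one parent–offspring link: r = (1/2)^1 = 1/2).
r to a great-grandoffspring = 1/8 (three parent–offspring links: r = (1/2)^3 = 1/8).
r to a first cousin = 1/8 (first cousins share one grandparent pair — two paths of length 4: r = 2·(1/2)^4 = 1/8).
Summing one r·B term per recipient: 1·0.25·0.355 + 3·0.5·0.409 + 1·0.125·0.114 + 3·0.125·0.374 = 0.85675.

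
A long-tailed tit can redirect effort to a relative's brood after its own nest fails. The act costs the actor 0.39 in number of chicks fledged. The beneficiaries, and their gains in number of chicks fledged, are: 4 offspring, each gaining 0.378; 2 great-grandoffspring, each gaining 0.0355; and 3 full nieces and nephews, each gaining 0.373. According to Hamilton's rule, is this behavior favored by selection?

Hamilton's rule: the trait is favored when the sum of r·B over every recipient exceeds the actor's cost C.
r to an offspring = 0.5 (one parent–offspring link: r = (1/2)^1 = 1/2).
r to a great-grandoffspring = 0.125 (three parent–offspring links: r = (1/2)^3 = 1/8).
r to a full niece or nephew = 0.25 (full aunt/uncle↔niece/nephew: two paths of length 3 through the shared grandparent pair: r = 2·(1/2)^3 = 1/4).
Summing one r·B term per recipient: 4·0.5·0.378 + 2·0.125·0.0355 + 3·0.25·0.373 = 1.044625.
1.044625 > 0.39: the indirect benefit exceeds the cost.

Yes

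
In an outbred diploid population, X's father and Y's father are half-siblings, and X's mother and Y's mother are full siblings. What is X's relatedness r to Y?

0.1875

Independent pedigree routes through distinct common ancestors add.
X and Y are related in two ways: half first cousins through their fathers (r = 1/16) and first cousins through their mothers (r = 1/8).
r = 1/16 + 1/8 = 3/16 = 0.1875.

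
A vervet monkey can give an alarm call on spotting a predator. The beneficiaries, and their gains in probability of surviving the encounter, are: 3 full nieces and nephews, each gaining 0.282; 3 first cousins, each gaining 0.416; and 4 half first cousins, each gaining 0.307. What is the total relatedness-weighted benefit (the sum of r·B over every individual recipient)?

0.44425

r to a full niece or nephew = 0.25 (full aunt/uncle↔niece/nephew: two paths of length 3 through the shared grandparent pair: r = 2·(1/2)^3 = 1/4).
r to a first cousin = 0.125 (first cousins share one grandparent pair — two paths of length 4: r = 2·(1/2)^4 = 1/8).
r to a half first cousin = 0.0625 (half first cousins share one grandparent — one path of length 4: r = (1/2)^4 = 1/16).
Summing one r·B term per recipient: 3·0.25·0.282 + 3·0.125·0.416 + 4·0.0625·0.307 = 0.44425.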